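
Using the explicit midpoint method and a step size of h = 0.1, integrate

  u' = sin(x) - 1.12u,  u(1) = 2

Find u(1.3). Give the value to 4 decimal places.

1.6628

Midpoint: k1 = f(x_n, u_n); k2 = f(x_n + h/2, u_n + (h/2)·k1); u_{n+1} = u_n + h·k2.
x=1.000000, u=2.000000:
  k1 = f(1.000000, 2.000000) = -1.398529
  k2 = f(1.050000, 1.930074) = -1.294259
  u ← 2.000000 + 0.1·(-1.294259) = 1.870574
x=1.100000, u=1.870574:
  k1 = f(1.100000, 1.870574) = -1.203836
  k2 = f(1.150000, 1.810382) = -1.114864
  u ← 1.870574 + 0.1·(-1.114864) = 1.759088
x=1.200000, u=1.759088:
  k1 = f(1.200000, 1.759088) = -1.038139
  k2 = f(1.250000, 1.707181) = -0.963058
  u ← 1.759088 + 0.1·(-0.963058) = 1.662782
u(1.3) ≈ 1.6628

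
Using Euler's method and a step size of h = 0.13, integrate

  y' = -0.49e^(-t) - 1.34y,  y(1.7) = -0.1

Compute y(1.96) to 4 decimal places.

-0.0880

Euler: y_{n+1} = y_n + h·f(t_n, y_n).
t=1.700000, y=-0.100000: f=0.044485 → y ← -0.100000 + 0.13·0.044485 = -0.094217
t=1.830000, y=-0.094217: f=0.047648 → y ← -0.094217 + 0.13·0.047648 = -0.088023
y(1.96) ≈ -0.0880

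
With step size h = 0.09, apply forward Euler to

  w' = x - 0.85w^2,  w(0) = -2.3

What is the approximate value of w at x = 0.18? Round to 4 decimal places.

Euler: w_{n+1} = w_n + h·f(x_n, w_n).
x=0.000000, w=-2.300000: f=-4.496500 → w ← -2.300000 + 0.09·(-4.496500) = -2.704685
x=0.090000, w=-2.704685: f=-6.128023 → w ← -2.704685 + 0.09·(-6.128023) = -3.256207
w(0.18) ≈ -3.2562

-3.2562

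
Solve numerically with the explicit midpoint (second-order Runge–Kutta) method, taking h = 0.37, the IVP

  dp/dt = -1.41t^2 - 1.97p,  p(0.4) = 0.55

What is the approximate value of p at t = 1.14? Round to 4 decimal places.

Midpoint: k1 = f(t_n, p_n); k2 = f(t_n + h/2, p_n + (h/2)·k1); p_{n+1} = p_n + h·k2.
t=0.400000, p=0.550000:
  k1 = f(0.400000, 0.550000) = -1.309100
  k2 = f(0.585000, 0.307817) = -1.088936
  p ← 0.550000 + 0.37·(-1.088936) = 0.147094
t=0.770000, p=0.147094:
  k1 = f(0.770000, 0.147094) = -1.125764
  k2 = f(0.955000, -0.061173) = -1.165445
  p ← 0.147094 + 0.37·(-1.165445) = -0.284121
p(1.14) ≈ -0.2841

-0.2841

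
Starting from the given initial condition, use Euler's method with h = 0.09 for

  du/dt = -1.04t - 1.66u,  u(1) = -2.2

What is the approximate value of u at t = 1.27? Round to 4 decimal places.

-1.6189

Euler: u_{n+1} = u_n + h·f(t_n, u_n).
t=1.000000, u=-2.200000: f=2.612000 → u ← -2.200000 + 0.09·2.612000 = -1.964920
t=1.090000, u=-1.964920: f=2.128167 → u ← -1.964920 + 0.09·2.128167 = -1.773385
t=1.180000, u=-1.773385: f=1.716619 → u ← -1.773385 + 0.09·1.716619 = -1.618889
u(1.27) ≈ -1.6189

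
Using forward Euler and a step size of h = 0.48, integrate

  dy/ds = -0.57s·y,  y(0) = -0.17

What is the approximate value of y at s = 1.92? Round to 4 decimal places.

-0.0660

Euler: y_{n+1} = y_n + h·f(s_n, y_n).
s=0.000000, y=-0.170000: f=0.000000 → y ← -0.170000 + 0.48·0.000000 = -0.170000
s=0.480000, y=-0.170000: f=0.046512 → y ← -0.170000 + 0.48·0.046512 = -0.147674
s=0.960000, y=-0.147674: f=0.080807 → y ← -0.147674 + 0.48·0.080807 = -0.108887
s=1.440000, y=-0.108887: f=0.089374 → y ← -0.108887 + 0.48·0.089374 = -0.065987
y(1.92) ≈ -0.0660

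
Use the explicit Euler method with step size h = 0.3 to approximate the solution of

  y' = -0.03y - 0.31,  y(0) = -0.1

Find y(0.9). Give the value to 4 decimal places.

Euler: y_{n+1} = y_n + h·f(s_n, y_n).
s=0.000000, y=-0.100000: f=-0.307000 → y ← -0.100000 + 0.3·(-0.307000) = -0.192100
s=0.300000, y=-0.192100: f=-0.304237 → y ← -0.192100 + 0.3·(-0.304237) = -0.283371
s=0.600000, y=-0.283371: f=-0.301499 → y ← -0.283371 + 0.3·(-0.301499) = -0.373821
y(0.9) ≈ -0.3738

-0.3738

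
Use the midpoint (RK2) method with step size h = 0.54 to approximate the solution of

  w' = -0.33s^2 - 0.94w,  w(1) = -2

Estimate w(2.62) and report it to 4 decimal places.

Midpoint: k1 = f(s_n, w_n); k2 = f(s_n + h/2, w_n + (h/2)·k1); w_{n+1} = w_n + h·k2.
s=1.000000, w=-2.000000:
  k1 = f(1.000000, -2.000000) = 1.550000
  k2 = f(1.270000, -1.581500) = 0.954353
  w ← -2.000000 + 0.54·0.954353 = -1.484649
s=1.540000, w=-1.484649:
  k1 = f(1.540000, -1.484649) = 0.612942
  k2 = f(1.810000, -1.319155) = 0.158893
  w ← -1.484649 + 0.54·0.158893 = -1.398847
s=2.080000, w=-1.398847:
  k1 = f(2.080000, -1.398847) = -0.112795
  k2 = f(2.350000, -1.429302) = -0.478881
  w ← -1.398847 + 0.54·(-0.478881) = -1.657443
w(2.62) ≈ -1.6574

-1.6574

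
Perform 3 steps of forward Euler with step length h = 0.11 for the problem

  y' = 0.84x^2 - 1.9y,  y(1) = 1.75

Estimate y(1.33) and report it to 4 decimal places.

1.1515

Euler: y_{n+1} = y_n + h·f(x_n, y_n).
x=1.000000, y=1.750000: f=-2.485000 → y ← 1.750000 + 0.11·(-2.485000) = 1.476650
x=1.110000, y=1.476650: f=-1.770671 → y ← 1.476650 + 0.11·(-1.770671) = 1.281876
x=1.220000, y=1.281876: f=-1.185309 → y ← 1.281876 + 0.11·(-1.185309) = 1.151492
y(1.33) ≈ 1.1515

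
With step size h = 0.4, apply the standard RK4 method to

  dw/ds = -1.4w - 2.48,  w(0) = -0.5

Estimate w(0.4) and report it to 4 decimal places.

RK4: k1 = f(s_n, w_n); k2 = f(s_n + h/2, w_n + (h/2)·k1); k3 = f(s_n + h/2, w_n + (h/2)·k2); k4 = f(s_n + h, w_n + h·k3); w_{n+1} = w_n + (h/6)·(k1 + 2k2 + 2k3 + k4).
s=0.000000, w=-0.500000:
  k1 = f(0.000000, -0.500000) = -1.780000
  k2 = f(0.200000, -0.856000) = -1.281600
  k3 = f(0.200000, -0.756320) = -1.421152
  k4 = f(0.400000, -1.068461) = -0.984155
  w ← -0.500000 + (0.4/6)·(k1 + 2k2 + 2k3 + k4) = -1.044644
w(0.4) ≈ -1.0446

-1.0446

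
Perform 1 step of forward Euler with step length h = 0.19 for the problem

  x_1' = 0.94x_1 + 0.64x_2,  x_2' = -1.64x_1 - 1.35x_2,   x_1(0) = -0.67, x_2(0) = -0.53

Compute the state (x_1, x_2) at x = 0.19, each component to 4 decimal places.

-0.8541, -0.1853

Euler on (x_1,x_2): x_1_{n+1} = x_1_n + h·x_1', x_2_{n+1} = x_2_n + h·x_2'.
0.000000: (-0.670000, -0.530000); f=(-0.969000, 1.814300) → (-0.854110, -0.185283)
(x_1(0.19), x_2(0.19)) ≈ (-0.8541, -0.1853)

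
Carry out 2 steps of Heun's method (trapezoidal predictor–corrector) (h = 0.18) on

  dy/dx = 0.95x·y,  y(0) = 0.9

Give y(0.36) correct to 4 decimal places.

Heun: k1 = f(x_n, y_n); k2 = f(x_n + h, y_n + h·k1); y_{n+1} = y_n + (h/2)·(k1 + k2).
x=0.000000, y=0.900000:
  k1 = f(0.000000, 0.900000) = 0.000000
  k2 = f(0.180000, 0.900000) = 0.153900
  y ← 0.900000 + (0.18/2)·(0.000000 + 0.153900) = 0.913851
x=0.180000, y=0.913851:
  k1 = f(0.180000, 0.913851) = 0.156269
  k2 = f(0.360000, 0.941979) = 0.322157
  y ← 0.913851 + (0.18/2)·(0.156269 + 0.322157) = 0.956909
y(0.36) ≈ 0.9569

0.9569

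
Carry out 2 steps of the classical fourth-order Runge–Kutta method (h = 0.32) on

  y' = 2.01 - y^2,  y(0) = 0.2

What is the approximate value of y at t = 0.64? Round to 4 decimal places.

1.1069

RK4: k1 = f(t_n, y_n); k2 = f(t_n + h/2, y_n + (h/2)·k1); k3 = f(t_n + h/2, y_n + (h/2)·k2); k4 = f(t_n + h, y_n + h·k3); y_{n+1} = y_n + (h/6)·(k1 + 2k2 + 2k3 + k4).
t=0.000000, y=0.200000:
  k1 = f(0.000000, 0.200000) = 1.970000
  k2 = f(0.160000, 0.515200) = 1.744569
  k3 = f(0.160000, 0.479131) = 1.780433
  k4 = f(0.320000, 0.769739) = 1.417502
  y ← 0.200000 + (0.32/6)·(k1 + 2k2 + 2k3 + k4) = 0.756667
t=0.320000, y=0.756667:
  k1 = f(0.320000, 0.756667) = 1.437455
  k2 = f(0.480000, 0.986660) = 1.036502
  k3 = f(0.480000, 0.922507) = 1.158980
  k4 = f(0.640000, 1.127541) = 0.738652
  y ← 0.756667 + (0.32/6)·(k1 + 2k2 + 2k3 + k4) = 1.106911
y(0.64) ≈ 1.1069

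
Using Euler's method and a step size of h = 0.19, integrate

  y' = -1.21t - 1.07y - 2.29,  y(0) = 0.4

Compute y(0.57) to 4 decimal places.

-0.9778

Euler: y_{n+1} = y_n + h·f(t_n, y_n).
t=0.000000, y=0.400000: f=-2.718000 → y ← 0.400000 + 0.19·(-2.718000) = -0.116420
t=0.190000, y=-0.116420: f=-2.395331 → y ← -0.116420 + 0.19·(-2.395331) = -0.571533
t=0.380000, y=-0.571533: f=-2.138260 → y ← -0.571533 + 0.19·(-2.138260) = -0.977802
y(0.57) ≈ -0.9778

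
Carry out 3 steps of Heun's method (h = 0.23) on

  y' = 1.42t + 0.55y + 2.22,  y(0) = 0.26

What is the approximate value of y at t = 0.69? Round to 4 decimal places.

2.6161

Heun: k1 = f(t_n, y_n); k2 = f(t_n + h, y_n + h·k1); y_{n+1} = y_n + (h/2)·(k1 + k2).
t=0.000000, y=0.260000:
  k1 = f(0.000000, 0.260000) = 2.363000
  k2 = f(0.230000, 0.803490) = 2.988520
  y ← 0.260000 + (0.23/2)·(2.363000 + 2.988520) = 0.875425
t=0.230000, y=0.875425:
  k1 = f(0.230000, 0.875425) = 3.028084
  k2 = f(0.460000, 1.571884) = 3.737736
  y ← 0.875425 + (0.23/2)·(3.028084 + 3.737736) = 1.653494
t=0.460000, y=1.653494:
  k1 = f(0.460000, 1.653494) = 3.782622
  k2 = f(0.690000, 2.523497) = 4.587723
  y ← 1.653494 + (0.23/2)·(3.782622 + 4.587723) = 2.616084
y(0.69) ≈ 2.6161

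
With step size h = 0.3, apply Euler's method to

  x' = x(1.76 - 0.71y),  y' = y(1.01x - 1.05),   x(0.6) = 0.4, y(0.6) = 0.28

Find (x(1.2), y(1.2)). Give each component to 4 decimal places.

0.8692, 0.1948

Euler on (x,y): x_{n+1} = x_n + h·x', y_{n+1} = y_n + h·y'.
0.600000: (0.400000, 0.280000); f=(0.624480, -0.180880) → (0.587344, 0.225736)
0.900000: (0.587344, 0.225736); f=(0.939590, -0.103112) → (0.869221, 0.194802)
(x(1.2), y(1.2)) ≈ (0.8692, 0.1948)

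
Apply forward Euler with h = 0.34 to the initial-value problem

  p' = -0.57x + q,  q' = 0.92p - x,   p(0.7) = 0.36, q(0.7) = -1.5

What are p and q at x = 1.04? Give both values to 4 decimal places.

-0.2857, -1.6254

Euler on (p,q): p_{n+1} = p_n + h·p', q_{n+1} = q_n + h·q'.
0.700000: (0.360000, -1.500000); f=(-1.899000, -0.368800) → (-0.285660, -1.625392)
(p(1.04), q(1.04)) ≈ (-0.2857, -1.6254)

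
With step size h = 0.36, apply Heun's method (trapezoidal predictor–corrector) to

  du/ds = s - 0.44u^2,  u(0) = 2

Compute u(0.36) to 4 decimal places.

Heun: k1 = f(s_n, u_n); k2 = f(s_n + h, u_n + h·k1); u_{n+1} = u_n + (h/2)·(k1 + k2).
s=0.000000, u=2.000000:
  k1 = f(0.000000, 2.000000) = -1.760000
  k2 = f(0.360000, 1.366400) = -0.461502
  u ← 2.000000 + (0.36/2)·(-1.760000 + (-0.461502)) = 1.600130
u(0.36) ≈ 1.6001

1.6001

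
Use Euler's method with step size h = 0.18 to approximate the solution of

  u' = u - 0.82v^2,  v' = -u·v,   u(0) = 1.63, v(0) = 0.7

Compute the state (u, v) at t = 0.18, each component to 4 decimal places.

Euler on (u,v): u_{n+1} = u_n + h·u', v_{n+1} = v_n + h·v'.
0.000000: (1.630000, 0.700000); f=(1.228200, -1.141000) → (1.851076, 0.494620)
(u(0.18), v(0.18)) ≈ (1.8511, 0.4946)

1.8511, 0.4946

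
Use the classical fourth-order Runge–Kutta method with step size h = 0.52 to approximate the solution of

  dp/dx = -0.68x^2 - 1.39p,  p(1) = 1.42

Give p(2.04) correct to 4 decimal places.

-0.7022

RK4: k1 = f(x_n, p_n); k2 = f(x_n + h/2, p_n + (h/2)·k1); k3 = f(x_n + h/2, p_n + (h/2)·k2); k4 = f(x_n + h, p_n + h·k3); p_{n+1} = p_n + (h/6)·(k1 + 2k2 + 2k3 + k4).
x=1.000000, p=1.420000:
  k1 = f(1.000000, 1.420000) = -2.653800
  k2 = f(1.260000, 0.730012) = -2.094285
  k3 = f(1.260000, 0.875486) = -2.296494
  k4 = f(1.520000, 0.225823) = -1.884966
  p ← 1.420000 + (0.52/6)·(k1 + 2k2 + 2k3 + k4) = 0.265572
x=1.520000, p=0.265572:
  k1 = f(1.520000, 0.265572) = -1.940217
  k2 = f(1.780000, -0.238884) = -1.822463
  k3 = f(1.780000, -0.208268) = -1.865019
  k4 = f(2.040000, -0.704238) = -1.850997
  p ← 0.265572 + (0.52/6)·(k1 + 2k2 + 2k3 + k4) = -0.702163
p(2.04) ≈ -0.7022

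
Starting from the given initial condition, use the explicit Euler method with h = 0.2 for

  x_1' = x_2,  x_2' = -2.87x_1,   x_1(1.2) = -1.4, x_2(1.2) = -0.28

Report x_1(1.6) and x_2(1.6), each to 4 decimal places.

Euler on (x_1,x_2): x_1_{n+1} = x_1_n + h·x_1', x_2_{n+1} = x_2_n + h·x_2'.
1.200000: (-1.400000, -0.280000); f=(-0.280000, 4.018000) → (-1.456000, 0.523600)
1.400000: (-1.456000, 0.523600); f=(0.523600, 4.178720) → (-1.351280, 1.359344)
(x_1(1.6), x_2(1.6)) ≈ (-1.3513, 1.3593)

-1.3513, 1.3593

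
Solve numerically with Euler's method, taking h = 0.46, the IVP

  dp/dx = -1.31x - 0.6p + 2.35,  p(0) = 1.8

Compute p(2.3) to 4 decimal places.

Euler: p_{n+1} = p_n + h·f(x_n, p_n).
x=0.000000, p=1.800000: f=1.270000 → p ← 1.800000 + 0.46·1.270000 = 2.384200
x=0.460000, p=2.384200: f=0.316880 → p ← 2.384200 + 0.46·0.316880 = 2.529965
x=0.920000, p=2.529965: f=-0.373179 → p ← 2.529965 + 0.46·(-0.373179) = 2.358303
x=1.380000, p=2.358303: f=-0.872782 → p ← 2.358303 + 0.46·(-0.872782) = 1.956823
x=1.840000, p=1.956823: f=-1.234494 → p ← 1.956823 + 0.46·(-1.234494) = 1.388956
p(2.3) ≈ 1.3890

1.3890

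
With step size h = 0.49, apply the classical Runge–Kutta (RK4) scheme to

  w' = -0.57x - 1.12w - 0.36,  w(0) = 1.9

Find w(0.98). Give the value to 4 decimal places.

0.2246

RK4: k1 = f(x_n, w_n); k2 = f(x_n + h/2, w_n + (h/2)·k1); k3 = f(x_n + h/2, w_n + (h/2)·k2); k4 = f(x_n + h, w_n + h·k3); w_{n+1} = w_n + (h/6)·(k1 + 2k2 + 2k3 + k4).
x=0.000000, w=1.900000:
  k1 = f(0.000000, 1.900000) = -2.488000
  k2 = f(0.245000, 1.290440) = -1.944943
  k3 = f(0.245000, 1.423489) = -2.093958
  k4 = f(0.490000, 0.873961) = -1.618136
  w ← 1.900000 + (0.49/6)·(k1 + 2k2 + 2k3 + k4) = 0.904978
x=0.490000, w=0.904978:
  k1 = f(0.490000, 0.904978) = -1.652876
  k2 = f(0.735000, 0.500024) = -1.338977
  k3 = f(0.735000, 0.576929) = -1.425111
  k4 = f(0.980000, 0.206674) = -1.150075
  w ← 0.904978 + (0.49/6)·(k1 + 2k2 + 2k3 + k4) = 0.224603
w(0.98) ≈ 0.2246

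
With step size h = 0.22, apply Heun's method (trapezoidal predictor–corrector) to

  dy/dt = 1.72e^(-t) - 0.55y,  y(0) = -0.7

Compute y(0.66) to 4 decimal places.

0.1937

Heun: k1 = f(t_n, y_n); k2 = f(t_n + h, y_n + h·k1); y_{n+1} = y_n + (h/2)·(k1 + k2).
t=0.000000, y=-0.700000:
  k1 = f(0.000000, -0.700000) = 2.105000
  k2 = f(0.220000, -0.236900) = 1.510627
  y ← -0.700000 + (0.22/2)·(2.105000 + 1.510627) = -0.302281
t=0.220000, y=-0.302281:
  k1 = f(0.220000, -0.302281) = 1.546587
  k2 = f(0.440000, 0.037968) = 1.086860
  y ← -0.302281 + (0.22/2)·(1.546587 + 1.086860) = -0.012602
t=0.440000, y=-0.012602:
  k1 = f(0.440000, -0.012602) = 1.114674
  k2 = f(0.660000, 0.232626) = 0.761040
  y ← -0.012602 + (0.22/2)·(1.114674 + 0.761040) = 0.193727
y(0.66) ≈ 0.1937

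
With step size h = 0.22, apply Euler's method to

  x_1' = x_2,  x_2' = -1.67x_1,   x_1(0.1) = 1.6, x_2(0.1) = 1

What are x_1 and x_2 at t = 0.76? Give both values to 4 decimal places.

Euler on (x_1,x_2): x_1_{n+1} = x_1_n + h·x_1', x_2_{n+1} = x_2_n + h·x_2'.
0.100000: (1.600000, 1.000000); f=(1.000000, -2.672000) → (1.820000, 0.412160)
0.320000: (1.820000, 0.412160); f=(0.412160, -3.039400) → (1.910675, -0.256508)
0.540000: (1.910675, -0.256508); f=(-0.256508, -3.190828) → (1.854243, -0.958490)
(x_1(0.76), x_2(0.76)) ≈ (1.8542, -0.9585)

1.8542, -0.9585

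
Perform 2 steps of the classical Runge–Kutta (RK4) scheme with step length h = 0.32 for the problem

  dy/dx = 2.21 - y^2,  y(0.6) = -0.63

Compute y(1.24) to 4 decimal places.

0.6852

RK4: k1 = f(x_n, y_n); k2 = f(x_n + h/2, y_n + (h/2)·k1); k3 = f(x_n + h/2, y_n + (h/2)·k2); k4 = f(x_n + h, y_n + h·k3); y_{n+1} = y_n + (h/6)·(k1 + 2k2 + 2k3 + k4).
x=0.600000, y=-0.630000:
  k1 = f(0.600000, -0.630000) = 1.813100
  k2 = f(0.760000, -0.339904) = 2.094465
  k3 = f(0.760000, -0.294886) = 2.123043
  k4 = f(0.920000, 0.049374) = 2.207562
  y ← -0.630000 + (0.32/6)·(k1 + 2k2 + 2k3 + k4) = 0.034303
x=0.920000, y=0.034303:
  k1 = f(0.920000, 0.034303) = 2.208823
  k2 = f(1.080000, 0.387715) = 2.059677
  k3 = f(1.080000, 0.363851) = 2.077612
  k4 = f(1.240000, 0.699139) = 1.721205
  y ← 0.034303 + (0.32/6)·(k1 + 2k2 + 2k3 + k4) = 0.685215
y(1.24) ≈ 0.6852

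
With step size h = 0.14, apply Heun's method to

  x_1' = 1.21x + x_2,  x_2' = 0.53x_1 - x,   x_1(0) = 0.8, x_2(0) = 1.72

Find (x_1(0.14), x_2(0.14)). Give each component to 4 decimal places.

1.0568, 1.7785

Heun on (x_1,x_2): k1 = f(x_n, state_n); k2 = f(x_n + h, state_n + h·k1); state_{n+1} = state_n + (h/2)·(k1 + k2).
0.000000: (0.800000, 1.720000)
  k1 = (1.720000, 0.424000)
  predictor → (1.040800, 1.779360)
  k2 = (1.948760, 0.411624)
  → (1.056813, 1.778494)
(x_1(0.14), x_2(0.14)) ≈ (1.0568, 1.7785)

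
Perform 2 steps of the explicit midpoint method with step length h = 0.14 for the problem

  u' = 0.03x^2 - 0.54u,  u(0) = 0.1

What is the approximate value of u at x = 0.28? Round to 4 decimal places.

0.0862

Midpoint: k1 = f(x_n, u_n); k2 = f(x_n + h/2, u_n + (h/2)·k1); u_{n+1} = u_n + h·k2.
x=0.000000, u=0.100000:
  k1 = f(0.000000, 0.100000) = -0.054000
  k2 = f(0.070000, 0.096220) = -0.051812
  u ← 0.100000 + 0.14·(-0.051812) = 0.092746
x=0.140000, u=0.092746:
  k1 = f(0.140000, 0.092746) = -0.049495
  k2 = f(0.210000, 0.089282) = -0.046889
  u ← 0.092746 + 0.14·(-0.046889) = 0.086182
u(0.28) ≈ 0.0862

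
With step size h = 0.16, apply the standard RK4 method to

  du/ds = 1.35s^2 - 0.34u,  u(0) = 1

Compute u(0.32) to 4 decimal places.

RK4: k1 = f(s_n, u_n); k2 = f(s_n + h/2, u_n + (h/2)·k1); k3 = f(s_n + h/2, u_n + (h/2)·k2); k4 = f(s_n + h, u_n + h·k3); u_{n+1} = u_n + (h/6)·(k1 + 2k2 + 2k3 + k4).
s=0.000000, u=1.000000:
  k1 = f(0.000000, 1.000000) = -0.340000
  k2 = f(0.080000, 0.972800) = -0.322112
  k3 = f(0.080000, 0.974231) = -0.322599
  k4 = f(0.160000, 0.948384) = -0.287891
  u ← 1.000000 + (0.16/6)·(k1 + 2k2 + 2k3 + k4) = 0.948872
s=0.160000, u=0.948872:
  k1 = f(0.160000, 0.948872) = -0.288056
  k2 = f(0.240000, 0.925827) = -0.237021
  k3 = f(0.240000, 0.929910) = -0.238409
  k4 = f(0.320000, 0.910726) = -0.171407
  u ← 0.948872 + (0.16/6)·(k1 + 2k2 + 2k3 + k4) = 0.911263
u(0.32) ≈ 0.9113

0.9113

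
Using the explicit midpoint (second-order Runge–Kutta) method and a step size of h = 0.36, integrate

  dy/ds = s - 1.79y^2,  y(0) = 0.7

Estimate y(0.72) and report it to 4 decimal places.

Midpoint: k1 = f(s_n, y_n); k2 = f(s_n + h/2, y_n + (h/2)·k1); y_{n+1} = y_n + h·k2.
s=0.000000, y=0.700000:
  k1 = f(0.000000, 0.700000) = -0.877100
  k2 = f(0.180000, 0.542122) = -0.346074
  y ← 0.700000 + 0.36·(-0.346074) = 0.575413
s=0.360000, y=0.575413:
  k1 = f(0.360000, 0.575413) = -0.232670
  k2 = f(0.540000, 0.533533) = 0.030464
  y ← 0.575413 + 0.36·0.030464 = 0.586380
y(0.72) ≈ 0.5864

0.5864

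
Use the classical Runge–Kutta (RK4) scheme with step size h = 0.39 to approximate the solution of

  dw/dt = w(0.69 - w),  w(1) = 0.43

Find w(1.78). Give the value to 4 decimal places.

RK4: k1 = f(t_n, w_n); k2 = f(t_n + h/2, w_n + (h/2)·k1); k3 = f(t_n + h/2, w_n + (h/2)·k2); k4 = f(t_n + h, w_n + h·k3); w_{n+1} = w_n + (h/6)·(k1 + 2k2 + 2k3 + k4).
t=1.000000, w=0.430000:
  k1 = f(1.000000, 0.430000) = 0.111800
  k2 = f(1.195000, 0.451801) = 0.107619
  k3 = f(1.195000, 0.450986) = 0.107792
  k4 = f(1.390000, 0.472039) = 0.102886
  w ← 0.430000 + (0.39/6)·(k1 + 2k2 + 2k3 + k4) = 0.471958
t=1.390000, w=0.471958:
  k1 = f(1.390000, 0.471958) = 0.102907
  k2 = f(1.585000, 0.492025) = 0.097409
  k3 = f(1.585000, 0.490953) = 0.097723
  k4 = f(1.780000, 0.510070) = 0.091777
  w ← 0.471958 + (0.39/6)·(k1 + 2k2 + 2k3 + k4) = 0.509980
w(1.78) ≈ 0.5100

0.5100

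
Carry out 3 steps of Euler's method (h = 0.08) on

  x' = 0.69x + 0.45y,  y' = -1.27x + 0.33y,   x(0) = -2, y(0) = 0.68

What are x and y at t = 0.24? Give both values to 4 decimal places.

-2.2474, 1.3872

Euler on (x,y): x_{n+1} = x_n + h·x', y_{n+1} = y_n + h·y'.
0.000000: (-2.000000, 0.680000); f=(-1.074000, 2.764400) → (-2.085920, 0.901152)
0.080000: (-2.085920, 0.901152); f=(-1.033766, 2.946499) → (-2.168621, 1.136872)
0.160000: (-2.168621, 1.136872); f=(-0.984756, 3.129317) → (-2.247402, 1.387217)
(x(0.24), y(0.24)) ≈ (-2.2474, 1.3872)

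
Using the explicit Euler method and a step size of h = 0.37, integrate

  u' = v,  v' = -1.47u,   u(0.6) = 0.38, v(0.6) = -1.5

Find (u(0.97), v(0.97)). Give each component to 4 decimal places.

Euler on (u,v): u_{n+1} = u_n + h·u', v_{n+1} = v_n + h·v'.
0.600000: (0.380000, -1.500000); f=(-1.500000, -0.558600) → (-0.175000, -1.706682)
(u(0.97), v(0.97)) ≈ (-0.1750, -1.7067)

-0.1750, -1.7067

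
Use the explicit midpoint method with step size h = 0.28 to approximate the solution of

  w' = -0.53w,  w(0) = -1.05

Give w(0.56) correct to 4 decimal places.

-0.7813

Midpoint: k1 = f(t_n, w_n); k2 = f(t_n + h/2, w_n + (h/2)·k1); w_{n+1} = w_n + h·k2.
t=0.000000, w=-1.050000:
  k1 = f(0.000000, -1.050000) = 0.556500
  k2 = f(0.140000, -0.972090) = 0.515208
  w ← -1.050000 + 0.28·0.515208 = -0.905742
t=0.280000, w=-0.905742:
  k1 = f(0.280000, -0.905742) = 0.480043
  k2 = f(0.420000, -0.838536) = 0.444424
  w ← -0.905742 + 0.28·0.444424 = -0.781303
w(0.56) ≈ -0.7813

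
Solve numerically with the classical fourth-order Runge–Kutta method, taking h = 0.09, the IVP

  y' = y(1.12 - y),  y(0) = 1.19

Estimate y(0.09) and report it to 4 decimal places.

RK4: k1 = f(t_n, y_n); k2 = f(t_n + h/2, y_n + (h/2)·k1); k3 = f(t_n + h/2, y_n + (h/2)·k2); k4 = f(t_n + h, y_n + h·k3); y_{n+1} = y_n + (h/6)·(k1 + 2k2 + 2k3 + k4).
t=0.000000, y=1.190000:
  k1 = f(0.000000, 1.190000) = -0.083300
  k2 = f(0.045000, 1.186252) = -0.078591
  k3 = f(0.045000, 1.186463) = -0.078856
  k4 = f(0.090000, 1.182903) = -0.074408
  y ← 1.190000 + (0.09/6)·(k1 + 2k2 + 2k3 + k4) = 1.182911
y(0.09) ≈ 1.1829

1.1829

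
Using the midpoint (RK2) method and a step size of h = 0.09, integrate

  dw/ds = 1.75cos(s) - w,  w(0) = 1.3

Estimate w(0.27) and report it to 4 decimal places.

1.4011

Midpoint: k1 = f(s_n, w_n); k2 = f(s_n + h/2, w_n + (h/2)·k1); w_{n+1} = w_n + h·k2.
s=0.000000, w=1.300000:
  k1 = f(0.000000, 1.300000) = 0.450000
  k2 = f(0.045000, 1.320250) = 0.427978
  w ← 1.300000 + 0.09·0.427978 = 1.338518
s=0.090000, w=1.338518:
  k1 = f(0.090000, 1.338518) = 0.404399
  k2 = f(0.135000, 1.356716) = 0.377361
  w ← 1.338518 + 0.09·0.377361 = 1.372481
s=0.180000, w=1.372481:
  k1 = f(0.180000, 1.372481) = 0.349246
  k2 = f(0.225000, 1.388197) = 0.317693
  w ← 1.372481 + 0.09·0.317693 = 1.401073
w(0.27) ≈ 1.4011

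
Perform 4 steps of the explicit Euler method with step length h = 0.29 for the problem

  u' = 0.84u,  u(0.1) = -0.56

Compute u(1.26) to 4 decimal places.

-1.3394

Euler: u_{n+1} = u_n + h·f(t_n, u_n).
t=0.100000, u=-0.560000: f=-0.470400 → u ← -0.560000 + 0.29·(-0.470400) = -0.696416
t=0.390000, u=-0.696416: f=-0.584989 → u ← -0.696416 + 0.29·(-0.584989) = -0.866063
t=0.680000, u=-0.866063: f=-0.727493 → u ← -0.866063 + 0.29·(-0.727493) = -1.077036
t=0.970000, u=-1.077036: f=-0.904710 → u ← -1.077036 + 0.29·(-0.904710) = -1.339402
u(1.26) ≈ -1.3394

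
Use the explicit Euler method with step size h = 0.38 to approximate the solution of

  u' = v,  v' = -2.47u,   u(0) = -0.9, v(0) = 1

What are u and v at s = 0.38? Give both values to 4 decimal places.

-0.5200, 1.8447

Euler on (u,v): u_{n+1} = u_n + h·u', v_{n+1} = v_n + h·v'.
0.000000: (-0.900000, 1.000000); f=(1.000000, 2.223000) → (-0.520000, 1.844740)
(u(0.38), v(0.38)) ≈ (-0.5200, 1.8447)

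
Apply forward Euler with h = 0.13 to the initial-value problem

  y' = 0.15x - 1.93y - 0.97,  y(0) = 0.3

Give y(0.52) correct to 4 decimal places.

-0.2370

Euler: y_{n+1} = y_n + h·f(x_n, y_n).
x=0.000000, y=0.300000: f=-1.549000 → y ← 0.300000 + 0.13·(-1.549000) = 0.098630
x=0.130000, y=0.098630: f=-1.140856 → y ← 0.098630 + 0.13·(-1.140856) = -0.049681
x=0.260000, y=-0.049681: f=-0.835115 → y ← -0.049681 + 0.13·(-0.835115) = -0.158246
x=0.390000, y=-0.158246: f=-0.606085 → y ← -0.158246 + 0.13·(-0.606085) = -0.237037
y(0.52) ≈ -0.2370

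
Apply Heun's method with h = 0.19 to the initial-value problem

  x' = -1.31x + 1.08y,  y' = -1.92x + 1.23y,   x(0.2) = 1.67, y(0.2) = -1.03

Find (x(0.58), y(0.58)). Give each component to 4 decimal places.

0.3901, -2.6561

Heun on (x,y): k1 = f(t_n, state_n); k2 = f(t_n + h, state_n + h·k1); state_{n+1} = state_n + (h/2)·(k1 + k2).
0.200000: (1.670000, -1.030000)
  k1 = (-3.300100, -4.473300)
  predictor → (1.042981, -1.879927)
  k2 = (-3.396626, -4.314834)
  → (1.033811, -1.864873)
0.390000: (1.033811, -1.864873)
  k1 = (-3.368355, -4.278711)
  predictor → (0.393824, -2.677828)
  k2 = (-3.407963, -4.049869)
  → (0.390061, -2.656088)
(x(0.58), y(0.58)) ≈ (0.3901, -2.6561)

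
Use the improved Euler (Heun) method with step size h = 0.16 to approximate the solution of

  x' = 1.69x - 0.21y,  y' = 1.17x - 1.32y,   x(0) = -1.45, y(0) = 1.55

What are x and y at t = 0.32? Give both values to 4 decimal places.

-2.5685, 0.4113

Heun on (x,y): k1 = f(t_n, state_n); k2 = f(t_n + h, state_n + h·k1); state_{n+1} = state_n + (h/2)·(k1 + k2).
0.000000: (-1.450000, 1.550000)
  k1 = (-2.776000, -3.742500)
  predictor → (-1.894160, 0.951200)
  k2 = (-3.400882, -3.471751)
  → (-1.944151, 0.972860)
0.160000: (-1.944151, 0.972860)
  k1 = (-3.489915, -3.558831)
  predictor → (-2.502537, 0.403447)
  k2 = (-4.314011, -3.460518)
  → (-2.568465, 0.411312)
(x(0.32), y(0.32)) ≈ (-2.5685, 0.4113)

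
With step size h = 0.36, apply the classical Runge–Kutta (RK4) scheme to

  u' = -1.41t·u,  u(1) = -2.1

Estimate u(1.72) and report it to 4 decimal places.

-0.5306

RK4: k1 = f(t_n, u_n); k2 = f(t_n + h/2, u_n + (h/2)·k1); k3 = f(t_n + h/2, u_n + (h/2)·k2); k4 = f(t_n + h, u_n + h·k3); u_{n+1} = u_n + (h/6)·(k1 + 2k2 + 2k3 + k4).
t=1.000000, u=-2.100000:
  k1 = f(1.000000, -2.100000) = 2.961000
  k2 = f(1.180000, -1.567020) = 2.607208
  k3 = f(1.180000, -1.630703) = 2.713163
  k4 = f(1.360000, -1.123261) = 2.153966
  u ← -2.100000 + (0.36/6)·(k1 + 2k2 + 2k3 + k4) = -1.154658
t=1.360000, u=-1.154658:
  k1 = f(1.360000, -1.154658) = 2.214171
  k2 = f(1.540000, -0.756107) = 1.641810
  k3 = f(1.540000, -0.859132) = 1.865519
  k4 = f(1.720000, -0.483071) = 1.171543
  u ← -1.154658 + (0.36/6)·(k1 + 2k2 + 2k3 + k4) = -0.530635
u(1.72) ≈ -0.5306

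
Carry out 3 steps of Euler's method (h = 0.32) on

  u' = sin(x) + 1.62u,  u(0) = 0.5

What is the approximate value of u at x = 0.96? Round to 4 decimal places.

2.0943

Euler: u_{n+1} = u_n + h·f(x_n, u_n).
x=0.000000, u=0.500000: f=0.810000 → u ← 0.500000 + 0.32·0.810000 = 0.759200
x=0.320000, u=0.759200: f=1.544471 → u ← 0.759200 + 0.32·1.544471 = 1.253431
x=0.640000, u=1.253431: f=2.627753 → u ← 1.253431 + 0.32·2.627753 = 2.094312
u(0.96) ≈ 2.0943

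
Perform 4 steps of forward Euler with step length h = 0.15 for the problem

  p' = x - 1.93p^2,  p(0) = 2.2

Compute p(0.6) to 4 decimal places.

0.5396

Euler: p_{n+1} = p_n + h·f(x_n, p_n).
x=0.000000, p=2.200000: f=-9.341200 → p ← 2.200000 + 0.15·(-9.341200) = 0.798820
x=0.150000, p=0.798820: f=-1.081559 → p ← 0.798820 + 0.15·(-1.081559) = 0.636586
x=0.300000, p=0.636586: f=-0.482117 → p ← 0.636586 + 0.15·(-0.482117) = 0.564269
x=0.450000, p=0.564269: f=-0.164510 → p ← 0.564269 + 0.15·(-0.164510) = 0.539592
p(0.6) ≈ 0.5396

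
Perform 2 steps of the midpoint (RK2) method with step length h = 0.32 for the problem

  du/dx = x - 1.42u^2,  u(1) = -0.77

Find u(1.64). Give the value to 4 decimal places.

-0.3077

Midpoint: k1 = f(x_n, u_n); k2 = f(x_n + h/2, u_n + (h/2)·k1); u_{n+1} = u_n + h·k2.
x=1.000000, u=-0.770000:
  k1 = f(1.000000, -0.770000) = 0.158082
  k2 = f(1.160000, -0.744707) = 0.372485
  u ← -0.770000 + 0.32·0.372485 = -0.650805
x=1.320000, u=-0.650805:
  k1 = f(1.320000, -0.650805) = 0.718563
  k2 = f(1.480000, -0.535835) = 1.072291
  u ← -0.650805 + 0.32·1.072291 = -0.307672
u(1.64) ≈ -0.3077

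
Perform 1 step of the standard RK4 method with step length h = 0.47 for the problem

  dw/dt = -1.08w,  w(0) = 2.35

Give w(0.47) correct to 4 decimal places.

RK4: k1 = f(t_n, w_n); k2 = f(t_n + h/2, w_n + (h/2)·k1); k3 = f(t_n + h/2, w_n + (h/2)·k2); k4 = f(t_n + h, w_n + h·k3); w_{n+1} = w_n + (h/6)·(k1 + 2k2 + 2k3 + k4).
t=0.000000, w=2.350000:
  k1 = f(0.000000, 2.350000) = -2.538000
  k2 = f(0.235000, 1.753570) = -1.893856
  k3 = f(0.235000, 1.904944) = -2.057339
  k4 = f(0.470000, 1.383050) = -1.493694
  w ← 2.350000 + (0.47/6)·(k1 + 2k2 + 2k3 + k4) = 1.415163
w(0.47) ≈ 1.4152

1.4152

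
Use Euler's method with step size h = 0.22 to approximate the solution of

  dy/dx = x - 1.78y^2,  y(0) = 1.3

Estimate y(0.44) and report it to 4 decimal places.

0.5271

Euler: y_{n+1} = y_n + h·f(x_n, y_n).
x=0.000000, y=1.300000: f=-3.008200 → y ← 1.300000 + 0.22·(-3.008200) = 0.638196
x=0.220000, y=0.638196: f=-0.504984 → y ← 0.638196 + 0.22·(-0.504984) = 0.527100
y(0.44) ≈ 0.5271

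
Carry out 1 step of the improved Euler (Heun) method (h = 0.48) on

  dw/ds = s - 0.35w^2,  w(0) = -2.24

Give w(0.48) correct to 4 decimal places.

Heun: k1 = f(s_n, w_n); k2 = f(s_n + h, w_n + h·k1); w_{n+1} = w_n + (h/2)·(k1 + k2).
s=0.000000, w=-2.240000:
  k1 = f(0.000000, -2.240000) = -1.756160
  k2 = f(0.480000, -3.082957) = -2.846618
  w ← -2.240000 + (0.48/2)·(-1.756160 + (-2.846618)) = -3.344667
w(0.48) ≈ -3.3447

-3.3447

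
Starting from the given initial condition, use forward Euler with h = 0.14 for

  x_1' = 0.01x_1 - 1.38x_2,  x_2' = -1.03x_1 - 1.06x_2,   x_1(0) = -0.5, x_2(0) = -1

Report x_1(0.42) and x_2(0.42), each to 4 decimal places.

-0.0379, -0.5049

Euler on (x_1,x_2): x_1_{n+1} = x_1_n + h·x_1', x_2_{n+1} = x_2_n + h·x_2'.
0.000000: (-0.500000, -1.000000); f=(1.375000, 1.575000) → (-0.307500, -0.779500)
0.140000: (-0.307500, -0.779500); f=(1.072635, 1.142995) → (-0.157331, -0.619481)
0.280000: (-0.157331, -0.619481); f=(0.853310, 0.818701) → (-0.037868, -0.504863)
(x_1(0.42), x_2(0.42)) ≈ (-0.0379, -0.5049)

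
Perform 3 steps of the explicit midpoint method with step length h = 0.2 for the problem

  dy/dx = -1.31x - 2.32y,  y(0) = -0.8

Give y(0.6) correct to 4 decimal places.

Midpoint: k1 = f(x_n, y_n); k2 = f(x_n + h/2, y_n + (h/2)·k1); y_{n+1} = y_n + h·k2.
x=0.000000, y=-0.800000:
  k1 = f(0.000000, -0.800000) = 1.856000
  k2 = f(0.100000, -0.614400) = 1.294408
  y ← -0.800000 + 0.2·1.294408 = -0.541118
x=0.200000, y=-0.541118:
  k1 = f(0.200000, -0.541118) = 0.993395
  k2 = f(0.300000, -0.441779) = 0.631927
  y ← -0.541118 + 0.2·0.631927 = -0.414733
x=0.400000, y=-0.414733:
  k1 = f(0.400000, -0.414733) = 0.438181
  k2 = f(0.500000, -0.370915) = 0.205523
  y ← -0.414733 + 0.2·0.205523 = -0.373628
y(0.6) ≈ -0.3736

-0.3736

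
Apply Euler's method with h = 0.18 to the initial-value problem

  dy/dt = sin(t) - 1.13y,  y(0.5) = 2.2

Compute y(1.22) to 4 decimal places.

Euler: y_{n+1} = y_n + h·f(t_n, y_n).
t=0.500000, y=2.200000: f=-2.006574 → y ← 2.200000 + 0.18·(-2.006574) = 1.838817
t=0.680000, y=1.838817: f=-1.449070 → y ← 1.838817 + 0.18·(-1.449070) = 1.577984
t=0.860000, y=1.577984: f=-1.025279 → y ← 1.577984 + 0.18·(-1.025279) = 1.393434
t=1.040000, y=1.393434: f=-0.712176 → y ← 1.393434 + 0.18·(-0.712176) = 1.265242
y(1.22) ≈ 1.2652

1.2652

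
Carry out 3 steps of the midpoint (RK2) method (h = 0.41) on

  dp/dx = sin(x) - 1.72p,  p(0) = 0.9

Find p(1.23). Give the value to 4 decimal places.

Midpoint: k1 = f(x_n, p_n); k2 = f(x_n + h/2, p_n + (h/2)·k1); p_{n+1} = p_n + h·k2.
x=0.000000, p=0.900000:
  k1 = f(0.000000, 0.900000) = -1.548000
  k2 = f(0.205000, 0.582660) = -0.798608
  p ← 0.900000 + 0.41·(-0.798608) = 0.572571
x=0.410000, p=0.572571:
  k1 = f(0.410000, 0.572571) = -0.586212
  k2 = f(0.615000, 0.452397) = -0.201165
  p ← 0.572571 + 0.41·(-0.201165) = 0.490093
x=0.820000, p=0.490093:
  k1 = f(0.820000, 0.490093) = -0.111814
  k2 = f(1.025000, 0.467171) = 0.051180
  p ← 0.490093 + 0.41·0.051180 = 0.511077
p(1.23) ≈ 0.5111

0.5111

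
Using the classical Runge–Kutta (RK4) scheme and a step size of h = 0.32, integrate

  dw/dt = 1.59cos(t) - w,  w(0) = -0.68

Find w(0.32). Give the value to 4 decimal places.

-0.0664

RK4: k1 = f(t_n, w_n); k2 = f(t_n + h/2, w_n + (h/2)·k1); k3 = f(t_n + h/2, w_n + (h/2)·k2); k4 = f(t_n + h, w_n + h·k3); w_{n+1} = w_n + (h/6)·(k1 + 2k2 + 2k3 + k4).
t=0.000000, w=-0.680000:
  k1 = f(0.000000, -0.680000) = 2.270000
  k2 = f(0.160000, -0.316800) = 1.886491
  k3 = f(0.160000, -0.378161) = 1.947853
  k4 = f(0.320000, -0.056687) = 1.565971
  w ← -0.680000 + (0.32/6)·(k1 + 2k2 + 2k3 + k4) = -0.066418
w(0.32) ≈ -0.0664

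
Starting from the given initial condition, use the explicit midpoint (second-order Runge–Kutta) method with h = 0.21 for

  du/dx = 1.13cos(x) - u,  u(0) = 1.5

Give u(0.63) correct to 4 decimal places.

1.2884

Midpoint: k1 = f(x_n, u_n); k2 = f(x_n + h/2, u_n + (h/2)·k1); u_{n+1} = u_n + h·k2.
x=0.000000, u=1.500000:
  k1 = f(0.000000, 1.500000) = -0.370000
  k2 = f(0.105000, 1.461150) = -0.337373
  u ← 1.500000 + 0.21·(-0.337373) = 1.429152
x=0.210000, u=1.429152:
  k1 = f(0.210000, 1.429152) = -0.323977
  k2 = f(0.315000, 1.395134) = -0.320734
  u ← 1.429152 + 0.21·(-0.320734) = 1.361797
x=0.420000, u=1.361797:
  k1 = f(0.420000, 1.361797) = -0.330007
  k2 = f(0.525000, 1.327147) = -0.349331
  u ← 1.361797 + 0.21·(-0.349331) = 1.288438
u(0.63) ≈ 1.2884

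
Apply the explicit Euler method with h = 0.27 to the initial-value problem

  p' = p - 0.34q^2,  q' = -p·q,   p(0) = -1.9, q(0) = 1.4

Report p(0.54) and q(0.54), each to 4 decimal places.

Euler on (p,q): p_{n+1} = p_n + h·p', q_{n+1} = q_n + h·q'.
0.000000: (-1.900000, 1.400000); f=(-2.566400, 2.660000) → (-2.592928, 2.118200)
0.270000: (-2.592928, 2.118200); f=(-4.118430, 5.492340) → (-3.704904, 3.601132)
(p(0.54), q(0.54)) ≈ (-3.7049, 3.6011)

-3.7049, 3.6011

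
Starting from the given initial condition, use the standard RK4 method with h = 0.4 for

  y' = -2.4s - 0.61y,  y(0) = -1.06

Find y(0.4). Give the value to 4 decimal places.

RK4: k1 = f(s_n, y_n); k2 = f(s_n + h/2, y_n + (h/2)·k1); k3 = f(s_n + h/2, y_n + (h/2)·k2); k4 = f(s_n + h, y_n + h·k3); y_{n+1} = y_n + (h/6)·(k1 + 2k2 + 2k3 + k4).
s=0.000000, y=-1.060000:
  k1 = f(0.000000, -1.060000) = 0.646600
  k2 = f(0.200000, -0.930680) = 0.087715
  k3 = f(0.200000, -1.042457) = 0.155899
  k4 = f(0.400000, -0.997640) = -0.351439
  y ← -1.060000 + (0.4/6)·(k1 + 2k2 + 2k3 + k4) = -1.007841
y(0.4) ≈ -1.0078

-1.0078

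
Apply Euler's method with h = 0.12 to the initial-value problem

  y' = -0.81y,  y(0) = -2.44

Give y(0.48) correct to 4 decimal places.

-1.6209

Euler: y_{n+1} = y_n + h·f(x_n, y_n).
x=0.000000, y=-2.440000: f=1.976400 → y ← -2.440000 + 0.12·1.976400 = -2.202832
x=0.120000, y=-2.202832: f=1.784294 → y ← -2.202832 + 0.12·1.784294 = -1.988717
x=0.240000, y=-1.988717: f=1.610861 → y ← -1.988717 + 0.12·1.610861 = -1.795413
x=0.360000, y=-1.795413: f=1.454285 → y ← -1.795413 + 0.12·1.454285 = -1.620899
y(0.48) ≈ -1.6209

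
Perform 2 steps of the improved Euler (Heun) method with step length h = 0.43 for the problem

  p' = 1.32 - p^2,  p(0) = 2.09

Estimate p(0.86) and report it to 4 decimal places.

Heun: k1 = f(x_n, p_n); k2 = f(x_n + h, p_n + h·k1); p_{n+1} = p_n + (h/2)·(k1 + k2).
x=0.000000, p=2.090000:
  k1 = f(0.000000, 2.090000) = -3.048100
  k2 = f(0.430000, 0.779317) = 0.712665
  p ← 2.090000 + (0.43/2)·(-3.048100 + 0.712665) = 1.587881
x=0.430000, p=1.587881:
  k1 = f(0.430000, 1.587881) = -1.201368
  k2 = f(0.860000, 1.071293) = 0.172330
  p ← 1.587881 + (0.43/2)·(-1.201368 + 0.172330) = 1.366638
p(0.86) ≈ 1.3666

1.3666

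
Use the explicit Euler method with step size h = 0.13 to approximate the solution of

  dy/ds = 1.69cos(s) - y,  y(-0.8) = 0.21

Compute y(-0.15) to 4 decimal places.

0.8348

Euler: y_{n+1} = y_n + h·f(s_n, y_n).
s=-0.800000, y=0.210000: f=0.967434 → y ← 0.210000 + 0.13·0.967434 = 0.335766
s=-0.670000, y=0.335766: f=0.988892 → y ← 0.335766 + 0.13·0.988892 = 0.464322
s=-0.540000, y=0.464322: f=0.985205 → y ← 0.464322 + 0.13·0.985205 = 0.592399
s=-0.410000, y=0.592399: f=0.957535 → y ← 0.592399 + 0.13·0.957535 = 0.716879
s=-0.280000, y=0.716879: f=0.907305 → y ← 0.716879 + 0.13·0.907305 = 0.834828
y(-0.15) ≈ 0.8348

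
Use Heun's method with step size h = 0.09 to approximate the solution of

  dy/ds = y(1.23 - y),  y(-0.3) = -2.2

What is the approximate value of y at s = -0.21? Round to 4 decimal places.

Heun: k1 = f(s_n, y_n); k2 = f(s_n + h, y_n + h·k1); y_{n+1} = y_n + (h/2)·(k1 + k2).
s=-0.300000, y=-2.200000:
  k1 = f(-0.300000, -2.200000) = -7.546000
  k2 = f(-0.210000, -2.879140) = -11.830789
  y ← -2.200000 + (0.09/2)·(-7.546000 + (-11.830789)) = -3.071956
y(-0.21) ≈ -3.0720

-3.0720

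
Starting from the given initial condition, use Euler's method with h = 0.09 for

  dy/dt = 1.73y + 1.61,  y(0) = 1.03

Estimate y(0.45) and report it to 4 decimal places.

3.1116

Euler: y_{n+1} = y_n + h·f(t_n, y_n).
t=0.000000, y=1.030000: f=3.391900 → y ← 1.030000 + 0.09·3.391900 = 1.335271
t=0.090000, y=1.335271: f=3.920019 → y ← 1.335271 + 0.09·3.920019 = 1.688073
t=0.180000, y=1.688073: f=4.530366 → y ← 1.688073 + 0.09·4.530366 = 2.095806
t=0.270000, y=2.095806: f=5.235744 → y ← 2.095806 + 0.09·5.235744 = 2.567023
t=0.360000, y=2.567023: f=6.050949 → y ← 2.567023 + 0.09·6.050949 = 3.111608
y(0.45) ≈ 3.1116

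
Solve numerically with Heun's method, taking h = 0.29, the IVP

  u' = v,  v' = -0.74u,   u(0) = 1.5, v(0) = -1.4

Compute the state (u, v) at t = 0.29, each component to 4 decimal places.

1.0473, -1.6783

Heun on (u,v): k1 = f(t_n, state_n); k2 = f(t_n + h, state_n + h·k1); state_{n+1} = state_n + (h/2)·(k1 + k2).
0.000000: (1.500000, -1.400000)
  k1 = (-1.400000, -1.110000)
  predictor → (1.094000, -1.721900)
  k2 = (-1.721900, -0.809560)
  → (1.047325, -1.678336)
(u(0.29), v(0.29)) ≈ (1.0473, -1.6783)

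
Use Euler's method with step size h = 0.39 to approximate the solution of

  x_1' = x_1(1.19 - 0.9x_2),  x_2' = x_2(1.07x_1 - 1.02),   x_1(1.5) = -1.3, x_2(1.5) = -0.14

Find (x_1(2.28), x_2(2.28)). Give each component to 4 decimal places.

-2.8860, 0.0018

Euler on (x_1,x_2): x_1_{n+1} = x_1_n + h·x_1', x_2_{n+1} = x_2_n + h·x_2'.
1.500000: (-1.300000, -0.140000); f=(-1.710800, 0.337540) → (-1.967212, -0.008359)
1.890000: (-1.967212, -0.008359); f=(-2.355783, 0.026122) → (-2.885967, 0.001828)
(x_1(2.28), x_2(2.28)) ≈ (-2.8860, 0.0018)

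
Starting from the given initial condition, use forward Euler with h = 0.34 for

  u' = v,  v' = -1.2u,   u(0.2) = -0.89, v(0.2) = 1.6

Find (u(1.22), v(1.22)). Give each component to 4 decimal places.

Euler on (u,v): u_{n+1} = u_n + h·u', v_{n+1} = v_n + h·v'.
0.200000: (-0.890000, 1.600000); f=(1.600000, 1.068000) → (-0.346000, 1.963120)
0.540000: (-0.346000, 1.963120); f=(1.963120, 0.415200) → (0.321461, 2.104288)
0.880000: (0.321461, 2.104288); f=(2.104288, -0.385753) → (1.036919, 1.973132)
(u(1.22), v(1.22)) ≈ (1.0369, 1.9731)

1.0369, 1.9731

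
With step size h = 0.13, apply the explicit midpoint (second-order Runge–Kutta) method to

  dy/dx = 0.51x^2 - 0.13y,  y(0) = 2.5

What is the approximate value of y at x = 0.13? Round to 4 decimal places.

2.4584

Midpoint: k1 = f(x_n, y_n); k2 = f(x_n + h/2, y_n + (h/2)·k1); y_{n+1} = y_n + h·k2.
x=0.000000, y=2.500000:
  k1 = f(0.000000, 2.500000) = -0.325000
  k2 = f(0.065000, 2.478875) = -0.320099
  y ← 2.500000 + 0.13·(-0.320099) = 2.458387
y(0.13) ≈ 2.4584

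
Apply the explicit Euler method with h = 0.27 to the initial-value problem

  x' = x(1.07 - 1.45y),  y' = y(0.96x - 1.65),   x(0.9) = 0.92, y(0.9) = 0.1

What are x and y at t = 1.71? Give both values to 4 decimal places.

1.8258, 0.0628

Euler on (x,y): x_{n+1} = x_n + h·x', y_{n+1} = y_n + h·y'.
0.900000: (0.920000, 0.100000); f=(0.851000, -0.076680) → (1.149770, 0.079296)
1.170000: (1.149770, 0.079296); f=(1.098054, -0.043313) → (1.446244, 0.067602)
1.440000: (1.446244, 0.067602); f=(1.405717, -0.017685) → (1.825788, 0.062827)
(x(1.71), y(1.71)) ≈ (1.8258, 0.0628)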